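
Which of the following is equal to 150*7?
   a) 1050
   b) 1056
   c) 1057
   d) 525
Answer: a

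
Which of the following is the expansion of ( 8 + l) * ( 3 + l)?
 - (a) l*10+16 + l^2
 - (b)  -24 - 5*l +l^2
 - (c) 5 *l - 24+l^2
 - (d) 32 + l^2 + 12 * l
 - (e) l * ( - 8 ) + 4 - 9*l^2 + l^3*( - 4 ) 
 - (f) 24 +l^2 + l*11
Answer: f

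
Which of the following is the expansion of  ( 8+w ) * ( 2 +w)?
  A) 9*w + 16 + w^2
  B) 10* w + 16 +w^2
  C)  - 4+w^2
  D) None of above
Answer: B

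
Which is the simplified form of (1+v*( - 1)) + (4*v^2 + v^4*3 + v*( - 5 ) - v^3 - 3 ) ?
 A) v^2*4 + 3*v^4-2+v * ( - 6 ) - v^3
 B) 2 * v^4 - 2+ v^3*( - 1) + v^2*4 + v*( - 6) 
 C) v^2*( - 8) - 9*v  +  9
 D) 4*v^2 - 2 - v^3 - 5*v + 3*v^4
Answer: A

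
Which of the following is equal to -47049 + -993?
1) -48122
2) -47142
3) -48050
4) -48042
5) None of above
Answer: 4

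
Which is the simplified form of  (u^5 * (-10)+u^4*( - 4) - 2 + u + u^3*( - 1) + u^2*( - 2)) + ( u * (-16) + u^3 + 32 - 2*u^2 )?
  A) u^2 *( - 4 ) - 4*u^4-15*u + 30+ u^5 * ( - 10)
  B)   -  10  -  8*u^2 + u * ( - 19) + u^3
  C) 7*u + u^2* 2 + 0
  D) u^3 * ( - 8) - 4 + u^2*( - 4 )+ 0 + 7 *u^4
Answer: A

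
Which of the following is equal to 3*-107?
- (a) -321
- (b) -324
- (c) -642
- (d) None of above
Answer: a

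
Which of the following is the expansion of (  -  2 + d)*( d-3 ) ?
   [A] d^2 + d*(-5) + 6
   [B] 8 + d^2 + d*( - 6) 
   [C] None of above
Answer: A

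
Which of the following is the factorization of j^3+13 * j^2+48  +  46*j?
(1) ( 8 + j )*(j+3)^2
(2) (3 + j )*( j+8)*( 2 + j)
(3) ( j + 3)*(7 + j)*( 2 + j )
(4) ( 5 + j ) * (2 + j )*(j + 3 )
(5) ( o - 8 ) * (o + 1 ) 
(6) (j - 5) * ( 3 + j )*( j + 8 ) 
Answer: 2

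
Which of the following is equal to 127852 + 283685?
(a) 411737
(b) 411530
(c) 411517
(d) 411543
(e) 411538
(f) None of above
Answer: f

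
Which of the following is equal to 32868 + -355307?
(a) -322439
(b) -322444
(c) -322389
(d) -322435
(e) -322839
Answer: a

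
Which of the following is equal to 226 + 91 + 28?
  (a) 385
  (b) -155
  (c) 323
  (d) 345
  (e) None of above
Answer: d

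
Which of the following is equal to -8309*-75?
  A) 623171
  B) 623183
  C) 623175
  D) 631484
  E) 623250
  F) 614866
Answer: C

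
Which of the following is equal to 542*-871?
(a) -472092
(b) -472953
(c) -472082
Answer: c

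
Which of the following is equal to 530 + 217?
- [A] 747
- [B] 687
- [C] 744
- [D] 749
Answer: A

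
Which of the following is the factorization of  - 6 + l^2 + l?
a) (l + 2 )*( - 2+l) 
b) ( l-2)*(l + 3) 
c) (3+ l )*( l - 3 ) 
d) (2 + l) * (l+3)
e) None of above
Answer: b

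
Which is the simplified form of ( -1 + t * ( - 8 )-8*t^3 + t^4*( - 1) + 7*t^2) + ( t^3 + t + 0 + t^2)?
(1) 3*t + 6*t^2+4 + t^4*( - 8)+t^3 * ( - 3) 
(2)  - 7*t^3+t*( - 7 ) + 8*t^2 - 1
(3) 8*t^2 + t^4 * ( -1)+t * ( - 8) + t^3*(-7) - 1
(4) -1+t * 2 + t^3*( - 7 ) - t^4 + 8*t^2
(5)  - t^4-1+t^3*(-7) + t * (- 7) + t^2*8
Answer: 5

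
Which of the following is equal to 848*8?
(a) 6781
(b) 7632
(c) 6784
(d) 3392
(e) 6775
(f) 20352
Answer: c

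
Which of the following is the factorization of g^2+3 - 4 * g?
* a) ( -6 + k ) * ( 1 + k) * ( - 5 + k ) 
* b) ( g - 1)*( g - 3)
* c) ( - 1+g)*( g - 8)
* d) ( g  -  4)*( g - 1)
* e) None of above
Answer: b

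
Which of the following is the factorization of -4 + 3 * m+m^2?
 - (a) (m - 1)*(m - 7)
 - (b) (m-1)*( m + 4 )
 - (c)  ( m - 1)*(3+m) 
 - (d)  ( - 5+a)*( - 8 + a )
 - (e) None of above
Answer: b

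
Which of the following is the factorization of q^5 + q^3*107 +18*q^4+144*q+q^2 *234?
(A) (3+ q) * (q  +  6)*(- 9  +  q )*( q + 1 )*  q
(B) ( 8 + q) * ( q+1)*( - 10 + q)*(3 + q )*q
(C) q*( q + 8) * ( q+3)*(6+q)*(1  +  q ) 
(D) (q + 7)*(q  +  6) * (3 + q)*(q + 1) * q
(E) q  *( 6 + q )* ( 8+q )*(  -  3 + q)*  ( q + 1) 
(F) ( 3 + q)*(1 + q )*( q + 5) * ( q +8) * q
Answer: C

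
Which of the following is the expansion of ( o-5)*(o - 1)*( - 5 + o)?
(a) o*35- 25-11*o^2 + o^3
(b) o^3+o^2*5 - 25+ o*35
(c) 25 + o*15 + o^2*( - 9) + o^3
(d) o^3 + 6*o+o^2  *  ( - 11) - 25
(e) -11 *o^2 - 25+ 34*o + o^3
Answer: a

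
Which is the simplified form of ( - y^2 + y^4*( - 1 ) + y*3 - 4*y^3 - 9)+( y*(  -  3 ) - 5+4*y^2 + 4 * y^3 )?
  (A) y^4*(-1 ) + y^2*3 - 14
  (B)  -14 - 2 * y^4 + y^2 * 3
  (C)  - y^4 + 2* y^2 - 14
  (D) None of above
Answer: A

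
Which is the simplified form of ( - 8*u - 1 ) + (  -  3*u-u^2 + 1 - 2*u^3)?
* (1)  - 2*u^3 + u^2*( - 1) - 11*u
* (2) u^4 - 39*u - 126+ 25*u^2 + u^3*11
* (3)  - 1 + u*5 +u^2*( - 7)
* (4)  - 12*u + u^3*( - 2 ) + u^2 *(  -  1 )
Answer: 1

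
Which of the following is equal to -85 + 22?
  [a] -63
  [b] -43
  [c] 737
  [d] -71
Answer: a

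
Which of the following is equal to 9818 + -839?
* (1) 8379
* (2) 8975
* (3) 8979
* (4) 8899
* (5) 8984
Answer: 3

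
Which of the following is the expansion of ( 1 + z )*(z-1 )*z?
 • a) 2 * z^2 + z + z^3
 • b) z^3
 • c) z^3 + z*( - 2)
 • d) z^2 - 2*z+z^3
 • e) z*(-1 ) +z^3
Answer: e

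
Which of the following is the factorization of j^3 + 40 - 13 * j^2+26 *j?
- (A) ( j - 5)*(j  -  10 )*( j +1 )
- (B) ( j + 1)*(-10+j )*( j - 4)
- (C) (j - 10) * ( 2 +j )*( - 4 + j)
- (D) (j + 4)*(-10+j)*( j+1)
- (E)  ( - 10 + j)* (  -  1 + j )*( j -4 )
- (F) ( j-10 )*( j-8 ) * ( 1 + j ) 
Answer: B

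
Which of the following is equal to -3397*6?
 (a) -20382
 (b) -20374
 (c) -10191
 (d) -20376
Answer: a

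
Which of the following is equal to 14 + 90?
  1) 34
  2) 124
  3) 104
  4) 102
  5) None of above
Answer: 3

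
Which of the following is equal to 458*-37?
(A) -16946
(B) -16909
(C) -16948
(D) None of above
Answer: A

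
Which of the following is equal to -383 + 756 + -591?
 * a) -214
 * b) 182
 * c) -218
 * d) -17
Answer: c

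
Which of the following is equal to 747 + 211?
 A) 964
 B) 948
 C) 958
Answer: C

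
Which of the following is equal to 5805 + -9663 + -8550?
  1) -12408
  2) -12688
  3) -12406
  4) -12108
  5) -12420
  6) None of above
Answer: 1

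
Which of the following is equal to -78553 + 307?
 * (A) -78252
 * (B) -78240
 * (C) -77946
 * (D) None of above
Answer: D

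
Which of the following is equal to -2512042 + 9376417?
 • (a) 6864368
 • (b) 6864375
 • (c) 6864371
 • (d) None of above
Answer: b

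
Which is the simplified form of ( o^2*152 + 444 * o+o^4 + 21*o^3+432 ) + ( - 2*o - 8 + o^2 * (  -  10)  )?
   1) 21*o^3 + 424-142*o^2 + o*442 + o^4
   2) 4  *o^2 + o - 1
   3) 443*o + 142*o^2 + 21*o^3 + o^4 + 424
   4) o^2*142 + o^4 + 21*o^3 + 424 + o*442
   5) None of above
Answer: 4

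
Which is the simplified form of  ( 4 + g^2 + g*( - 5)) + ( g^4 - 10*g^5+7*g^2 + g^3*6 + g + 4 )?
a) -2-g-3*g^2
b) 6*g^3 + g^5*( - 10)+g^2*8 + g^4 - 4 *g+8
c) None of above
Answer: b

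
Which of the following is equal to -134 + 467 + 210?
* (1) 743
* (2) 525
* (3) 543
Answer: 3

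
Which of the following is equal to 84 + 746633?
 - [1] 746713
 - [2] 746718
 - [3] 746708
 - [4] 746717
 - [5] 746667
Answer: 4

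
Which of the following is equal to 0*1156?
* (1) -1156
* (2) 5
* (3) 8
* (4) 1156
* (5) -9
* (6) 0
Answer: 6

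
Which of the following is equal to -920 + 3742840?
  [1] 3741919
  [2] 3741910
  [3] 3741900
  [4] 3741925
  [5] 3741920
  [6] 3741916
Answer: 5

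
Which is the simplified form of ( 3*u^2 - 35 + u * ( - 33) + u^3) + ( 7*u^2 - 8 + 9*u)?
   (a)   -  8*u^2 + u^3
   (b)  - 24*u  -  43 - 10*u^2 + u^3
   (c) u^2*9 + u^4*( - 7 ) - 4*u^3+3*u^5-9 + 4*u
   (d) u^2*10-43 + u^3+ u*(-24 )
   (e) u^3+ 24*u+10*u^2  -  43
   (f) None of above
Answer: d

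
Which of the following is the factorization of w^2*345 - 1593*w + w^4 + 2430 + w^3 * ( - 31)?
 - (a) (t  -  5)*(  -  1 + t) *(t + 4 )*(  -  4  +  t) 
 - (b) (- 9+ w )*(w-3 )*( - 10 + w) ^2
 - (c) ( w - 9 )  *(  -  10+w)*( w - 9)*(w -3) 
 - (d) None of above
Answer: c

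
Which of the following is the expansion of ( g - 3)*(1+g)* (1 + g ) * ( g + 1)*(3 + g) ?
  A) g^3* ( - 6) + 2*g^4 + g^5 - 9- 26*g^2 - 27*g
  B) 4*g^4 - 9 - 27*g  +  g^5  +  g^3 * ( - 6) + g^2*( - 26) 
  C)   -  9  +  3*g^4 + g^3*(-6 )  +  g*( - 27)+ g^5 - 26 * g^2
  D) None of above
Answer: C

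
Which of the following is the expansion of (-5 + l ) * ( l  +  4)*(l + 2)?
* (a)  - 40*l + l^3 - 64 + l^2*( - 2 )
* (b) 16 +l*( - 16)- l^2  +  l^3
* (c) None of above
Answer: c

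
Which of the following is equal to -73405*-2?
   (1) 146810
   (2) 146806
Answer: 1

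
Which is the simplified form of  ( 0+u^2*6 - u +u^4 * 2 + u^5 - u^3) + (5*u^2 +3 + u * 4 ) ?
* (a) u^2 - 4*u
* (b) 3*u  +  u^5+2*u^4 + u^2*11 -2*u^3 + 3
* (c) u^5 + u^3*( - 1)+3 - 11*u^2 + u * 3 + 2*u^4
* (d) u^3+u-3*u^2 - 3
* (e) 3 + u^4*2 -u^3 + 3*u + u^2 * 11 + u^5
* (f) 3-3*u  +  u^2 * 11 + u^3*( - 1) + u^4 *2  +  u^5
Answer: e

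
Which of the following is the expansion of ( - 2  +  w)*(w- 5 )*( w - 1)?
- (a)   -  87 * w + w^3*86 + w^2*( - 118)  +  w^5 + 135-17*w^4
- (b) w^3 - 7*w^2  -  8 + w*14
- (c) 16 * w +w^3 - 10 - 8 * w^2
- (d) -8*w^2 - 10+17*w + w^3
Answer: d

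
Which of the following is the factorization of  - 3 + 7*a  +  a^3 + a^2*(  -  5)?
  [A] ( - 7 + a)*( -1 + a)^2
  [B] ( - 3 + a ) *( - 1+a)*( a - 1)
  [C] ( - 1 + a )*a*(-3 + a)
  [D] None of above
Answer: B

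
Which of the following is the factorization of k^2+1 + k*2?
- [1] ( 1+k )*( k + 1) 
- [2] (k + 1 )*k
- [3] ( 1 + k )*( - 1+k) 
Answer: 1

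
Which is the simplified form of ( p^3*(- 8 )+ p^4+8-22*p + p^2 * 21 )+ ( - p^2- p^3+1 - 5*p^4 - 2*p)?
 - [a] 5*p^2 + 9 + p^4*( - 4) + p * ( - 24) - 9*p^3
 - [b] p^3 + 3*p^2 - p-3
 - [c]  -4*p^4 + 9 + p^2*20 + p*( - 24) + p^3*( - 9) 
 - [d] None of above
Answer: c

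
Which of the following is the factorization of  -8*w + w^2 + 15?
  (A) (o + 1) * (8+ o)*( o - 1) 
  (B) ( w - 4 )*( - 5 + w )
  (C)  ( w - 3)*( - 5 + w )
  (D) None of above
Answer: C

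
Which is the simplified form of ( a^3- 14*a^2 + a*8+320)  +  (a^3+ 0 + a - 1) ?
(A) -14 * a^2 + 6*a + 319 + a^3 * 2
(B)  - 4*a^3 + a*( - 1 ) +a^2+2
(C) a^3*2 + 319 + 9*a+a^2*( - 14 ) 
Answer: C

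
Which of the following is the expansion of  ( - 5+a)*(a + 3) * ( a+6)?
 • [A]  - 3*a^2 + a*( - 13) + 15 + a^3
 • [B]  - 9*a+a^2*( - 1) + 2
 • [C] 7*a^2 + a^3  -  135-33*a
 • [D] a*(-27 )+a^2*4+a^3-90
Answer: D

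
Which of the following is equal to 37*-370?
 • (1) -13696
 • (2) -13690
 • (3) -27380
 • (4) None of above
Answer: 2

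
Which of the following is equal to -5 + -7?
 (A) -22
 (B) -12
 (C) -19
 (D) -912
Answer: B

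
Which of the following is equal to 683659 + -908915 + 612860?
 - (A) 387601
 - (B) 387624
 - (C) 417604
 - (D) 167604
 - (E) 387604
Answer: E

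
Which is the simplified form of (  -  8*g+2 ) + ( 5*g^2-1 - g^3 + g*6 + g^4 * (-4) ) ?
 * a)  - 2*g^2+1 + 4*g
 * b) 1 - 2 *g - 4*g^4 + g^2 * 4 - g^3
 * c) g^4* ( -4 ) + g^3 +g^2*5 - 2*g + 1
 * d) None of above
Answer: d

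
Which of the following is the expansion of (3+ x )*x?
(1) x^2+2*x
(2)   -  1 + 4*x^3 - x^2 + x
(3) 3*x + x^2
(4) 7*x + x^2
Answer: 3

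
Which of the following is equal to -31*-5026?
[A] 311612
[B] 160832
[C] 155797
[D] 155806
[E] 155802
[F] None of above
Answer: D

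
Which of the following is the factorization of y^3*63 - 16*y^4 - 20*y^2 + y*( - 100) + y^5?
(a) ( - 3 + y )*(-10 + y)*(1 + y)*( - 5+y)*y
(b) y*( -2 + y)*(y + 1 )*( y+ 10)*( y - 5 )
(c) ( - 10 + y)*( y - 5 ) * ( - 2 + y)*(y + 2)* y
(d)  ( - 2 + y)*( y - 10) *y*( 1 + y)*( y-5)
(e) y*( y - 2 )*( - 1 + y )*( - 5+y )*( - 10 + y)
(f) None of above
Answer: d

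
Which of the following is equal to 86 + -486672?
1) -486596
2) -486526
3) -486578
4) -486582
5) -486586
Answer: 5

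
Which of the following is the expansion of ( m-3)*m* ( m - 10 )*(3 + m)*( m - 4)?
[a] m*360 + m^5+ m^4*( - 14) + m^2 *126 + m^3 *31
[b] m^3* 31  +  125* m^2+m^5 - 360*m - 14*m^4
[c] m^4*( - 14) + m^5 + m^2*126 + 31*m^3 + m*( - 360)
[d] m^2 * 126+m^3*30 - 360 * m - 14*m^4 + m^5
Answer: c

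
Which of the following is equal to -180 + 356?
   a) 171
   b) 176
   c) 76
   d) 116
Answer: b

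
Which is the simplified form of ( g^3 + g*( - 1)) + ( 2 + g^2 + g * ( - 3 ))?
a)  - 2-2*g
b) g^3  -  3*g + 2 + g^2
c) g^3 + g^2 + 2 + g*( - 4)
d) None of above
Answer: c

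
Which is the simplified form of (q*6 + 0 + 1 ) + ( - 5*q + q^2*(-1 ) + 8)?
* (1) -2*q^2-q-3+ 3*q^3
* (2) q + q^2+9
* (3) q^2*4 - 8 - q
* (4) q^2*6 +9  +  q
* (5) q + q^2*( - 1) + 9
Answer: 5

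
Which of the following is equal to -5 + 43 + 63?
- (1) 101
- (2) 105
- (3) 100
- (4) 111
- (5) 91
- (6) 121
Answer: 1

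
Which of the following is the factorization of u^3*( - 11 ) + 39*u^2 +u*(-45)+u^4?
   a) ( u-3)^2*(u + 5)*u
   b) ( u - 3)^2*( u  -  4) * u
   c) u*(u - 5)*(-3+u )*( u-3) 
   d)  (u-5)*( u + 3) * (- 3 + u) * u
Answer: c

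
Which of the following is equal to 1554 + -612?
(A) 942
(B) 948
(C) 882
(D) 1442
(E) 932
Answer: A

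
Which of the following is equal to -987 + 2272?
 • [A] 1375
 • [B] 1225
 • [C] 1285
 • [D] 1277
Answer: C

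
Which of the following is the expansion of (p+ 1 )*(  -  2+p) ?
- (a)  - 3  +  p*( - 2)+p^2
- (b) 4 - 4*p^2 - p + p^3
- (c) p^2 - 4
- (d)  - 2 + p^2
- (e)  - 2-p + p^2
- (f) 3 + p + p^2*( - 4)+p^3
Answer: e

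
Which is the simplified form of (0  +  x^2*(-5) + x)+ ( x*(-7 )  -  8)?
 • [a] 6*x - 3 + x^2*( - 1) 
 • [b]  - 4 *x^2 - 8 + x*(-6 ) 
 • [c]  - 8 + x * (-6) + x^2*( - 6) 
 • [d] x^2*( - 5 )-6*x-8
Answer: d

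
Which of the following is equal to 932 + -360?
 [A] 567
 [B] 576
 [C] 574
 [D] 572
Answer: D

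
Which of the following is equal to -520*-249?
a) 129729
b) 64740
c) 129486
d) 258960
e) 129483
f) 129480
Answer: f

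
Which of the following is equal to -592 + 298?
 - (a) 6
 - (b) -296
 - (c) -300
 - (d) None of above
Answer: d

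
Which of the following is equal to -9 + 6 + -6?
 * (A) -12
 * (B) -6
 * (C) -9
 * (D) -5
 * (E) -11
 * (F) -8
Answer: C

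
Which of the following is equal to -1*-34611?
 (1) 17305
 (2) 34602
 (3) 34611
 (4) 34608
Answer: 3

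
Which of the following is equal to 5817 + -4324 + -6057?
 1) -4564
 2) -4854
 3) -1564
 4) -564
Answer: 1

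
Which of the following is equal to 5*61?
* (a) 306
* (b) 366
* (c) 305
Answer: c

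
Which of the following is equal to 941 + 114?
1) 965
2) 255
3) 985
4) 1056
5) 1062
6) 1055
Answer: 6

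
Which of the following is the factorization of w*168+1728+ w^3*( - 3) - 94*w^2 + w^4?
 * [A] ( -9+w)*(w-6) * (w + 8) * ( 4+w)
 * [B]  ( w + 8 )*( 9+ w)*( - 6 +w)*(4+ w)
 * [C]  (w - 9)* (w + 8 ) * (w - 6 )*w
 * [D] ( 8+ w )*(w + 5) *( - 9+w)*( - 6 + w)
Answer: A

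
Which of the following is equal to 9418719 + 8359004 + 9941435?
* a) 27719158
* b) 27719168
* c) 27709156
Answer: a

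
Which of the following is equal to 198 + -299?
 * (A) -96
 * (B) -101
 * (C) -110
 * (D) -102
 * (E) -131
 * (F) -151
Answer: B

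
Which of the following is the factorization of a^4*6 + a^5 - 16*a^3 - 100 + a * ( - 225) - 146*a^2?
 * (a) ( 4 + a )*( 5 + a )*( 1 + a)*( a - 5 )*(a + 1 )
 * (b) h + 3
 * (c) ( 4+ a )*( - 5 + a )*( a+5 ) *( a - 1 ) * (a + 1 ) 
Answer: a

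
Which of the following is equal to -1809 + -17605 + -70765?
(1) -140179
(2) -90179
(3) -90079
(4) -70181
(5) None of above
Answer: 2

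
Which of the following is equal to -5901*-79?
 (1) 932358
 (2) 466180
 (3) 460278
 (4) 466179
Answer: 4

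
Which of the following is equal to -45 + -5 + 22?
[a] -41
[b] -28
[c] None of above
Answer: b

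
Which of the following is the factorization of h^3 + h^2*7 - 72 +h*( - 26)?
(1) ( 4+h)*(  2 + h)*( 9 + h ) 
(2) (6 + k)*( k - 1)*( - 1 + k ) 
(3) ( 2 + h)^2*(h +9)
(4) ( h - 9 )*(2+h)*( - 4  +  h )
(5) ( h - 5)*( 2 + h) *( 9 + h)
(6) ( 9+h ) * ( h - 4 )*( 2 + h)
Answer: 6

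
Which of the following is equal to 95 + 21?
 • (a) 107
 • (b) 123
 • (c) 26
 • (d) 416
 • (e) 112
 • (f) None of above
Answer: f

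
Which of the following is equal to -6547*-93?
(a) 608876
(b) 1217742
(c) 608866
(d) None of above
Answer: d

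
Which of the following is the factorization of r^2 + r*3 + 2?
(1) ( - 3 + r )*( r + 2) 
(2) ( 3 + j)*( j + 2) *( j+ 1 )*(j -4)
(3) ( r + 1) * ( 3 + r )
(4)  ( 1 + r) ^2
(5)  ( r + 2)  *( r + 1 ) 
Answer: 5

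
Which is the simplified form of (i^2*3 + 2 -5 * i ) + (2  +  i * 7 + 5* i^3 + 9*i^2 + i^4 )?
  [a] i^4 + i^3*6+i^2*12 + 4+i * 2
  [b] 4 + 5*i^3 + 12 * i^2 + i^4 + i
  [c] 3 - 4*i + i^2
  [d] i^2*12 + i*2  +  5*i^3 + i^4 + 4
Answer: d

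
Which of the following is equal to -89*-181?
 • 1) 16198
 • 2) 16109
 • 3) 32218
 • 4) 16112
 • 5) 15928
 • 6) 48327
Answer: 2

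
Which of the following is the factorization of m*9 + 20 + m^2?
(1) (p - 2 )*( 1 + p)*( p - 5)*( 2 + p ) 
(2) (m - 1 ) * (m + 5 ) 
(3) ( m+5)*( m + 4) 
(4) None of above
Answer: 3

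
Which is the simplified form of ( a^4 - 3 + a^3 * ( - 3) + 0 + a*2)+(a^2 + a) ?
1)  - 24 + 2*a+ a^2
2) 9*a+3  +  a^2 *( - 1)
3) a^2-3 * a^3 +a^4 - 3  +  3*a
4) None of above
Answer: 3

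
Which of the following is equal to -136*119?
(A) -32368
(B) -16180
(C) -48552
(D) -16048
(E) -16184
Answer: E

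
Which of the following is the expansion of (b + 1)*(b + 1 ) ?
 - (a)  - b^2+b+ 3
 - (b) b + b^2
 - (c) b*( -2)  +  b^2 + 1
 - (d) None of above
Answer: d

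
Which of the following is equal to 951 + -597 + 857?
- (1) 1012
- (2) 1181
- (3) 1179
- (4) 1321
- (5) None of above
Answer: 5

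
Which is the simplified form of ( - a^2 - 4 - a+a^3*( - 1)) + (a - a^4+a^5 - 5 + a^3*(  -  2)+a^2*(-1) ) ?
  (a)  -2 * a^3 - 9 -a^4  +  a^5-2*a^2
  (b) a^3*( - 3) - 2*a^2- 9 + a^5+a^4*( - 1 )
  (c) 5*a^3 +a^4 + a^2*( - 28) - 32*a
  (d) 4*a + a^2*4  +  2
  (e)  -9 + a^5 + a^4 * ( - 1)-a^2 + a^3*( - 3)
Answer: b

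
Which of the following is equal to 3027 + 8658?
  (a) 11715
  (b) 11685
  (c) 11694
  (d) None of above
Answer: b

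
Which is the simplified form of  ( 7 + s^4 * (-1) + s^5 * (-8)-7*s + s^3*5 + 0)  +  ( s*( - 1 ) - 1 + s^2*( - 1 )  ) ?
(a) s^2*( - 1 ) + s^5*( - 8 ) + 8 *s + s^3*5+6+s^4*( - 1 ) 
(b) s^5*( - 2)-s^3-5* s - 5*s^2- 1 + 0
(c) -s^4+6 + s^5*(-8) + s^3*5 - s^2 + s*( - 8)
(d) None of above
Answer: c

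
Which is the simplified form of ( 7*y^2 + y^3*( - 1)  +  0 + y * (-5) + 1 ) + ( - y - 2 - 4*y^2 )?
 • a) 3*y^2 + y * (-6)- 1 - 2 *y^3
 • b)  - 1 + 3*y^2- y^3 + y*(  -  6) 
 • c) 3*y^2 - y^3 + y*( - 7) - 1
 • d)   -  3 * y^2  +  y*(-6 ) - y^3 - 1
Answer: b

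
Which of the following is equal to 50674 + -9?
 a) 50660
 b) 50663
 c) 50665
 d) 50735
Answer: c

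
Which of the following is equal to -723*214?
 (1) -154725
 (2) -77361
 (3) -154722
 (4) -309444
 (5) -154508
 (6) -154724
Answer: 3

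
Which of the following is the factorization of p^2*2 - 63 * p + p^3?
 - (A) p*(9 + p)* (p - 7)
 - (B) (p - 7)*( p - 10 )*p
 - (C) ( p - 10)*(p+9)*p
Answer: A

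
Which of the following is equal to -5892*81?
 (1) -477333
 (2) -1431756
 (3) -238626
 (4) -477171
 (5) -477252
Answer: 5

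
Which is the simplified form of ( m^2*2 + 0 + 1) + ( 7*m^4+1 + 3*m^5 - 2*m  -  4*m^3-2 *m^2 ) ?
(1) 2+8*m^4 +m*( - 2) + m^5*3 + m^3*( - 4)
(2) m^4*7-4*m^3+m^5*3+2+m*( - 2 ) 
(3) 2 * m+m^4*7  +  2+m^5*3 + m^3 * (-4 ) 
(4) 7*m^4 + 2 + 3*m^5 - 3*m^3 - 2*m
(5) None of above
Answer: 2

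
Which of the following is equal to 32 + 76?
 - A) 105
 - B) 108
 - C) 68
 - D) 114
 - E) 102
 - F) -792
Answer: B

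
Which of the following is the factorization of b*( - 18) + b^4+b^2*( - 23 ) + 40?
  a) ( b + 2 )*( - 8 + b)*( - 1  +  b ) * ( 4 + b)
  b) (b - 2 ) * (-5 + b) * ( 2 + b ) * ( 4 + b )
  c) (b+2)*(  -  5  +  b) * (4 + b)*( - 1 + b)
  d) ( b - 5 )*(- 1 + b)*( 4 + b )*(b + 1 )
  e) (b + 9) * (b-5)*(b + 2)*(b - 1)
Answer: c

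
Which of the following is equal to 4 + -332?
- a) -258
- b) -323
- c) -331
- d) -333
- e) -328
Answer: e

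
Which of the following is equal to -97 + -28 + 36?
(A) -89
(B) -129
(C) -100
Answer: A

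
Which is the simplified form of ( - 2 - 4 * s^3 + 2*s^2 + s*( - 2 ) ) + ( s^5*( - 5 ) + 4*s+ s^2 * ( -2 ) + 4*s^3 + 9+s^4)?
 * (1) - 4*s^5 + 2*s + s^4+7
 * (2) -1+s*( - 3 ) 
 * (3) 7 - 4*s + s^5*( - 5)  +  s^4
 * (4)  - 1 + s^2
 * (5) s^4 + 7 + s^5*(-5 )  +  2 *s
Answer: 5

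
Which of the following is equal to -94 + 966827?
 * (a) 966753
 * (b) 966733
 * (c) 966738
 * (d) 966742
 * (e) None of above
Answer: b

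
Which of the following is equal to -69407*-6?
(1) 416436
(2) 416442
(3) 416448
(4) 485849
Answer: 2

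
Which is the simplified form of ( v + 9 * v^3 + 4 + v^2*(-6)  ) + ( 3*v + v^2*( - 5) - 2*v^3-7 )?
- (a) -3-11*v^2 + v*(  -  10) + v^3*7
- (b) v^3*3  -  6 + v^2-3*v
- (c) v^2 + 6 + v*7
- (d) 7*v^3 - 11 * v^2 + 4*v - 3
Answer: d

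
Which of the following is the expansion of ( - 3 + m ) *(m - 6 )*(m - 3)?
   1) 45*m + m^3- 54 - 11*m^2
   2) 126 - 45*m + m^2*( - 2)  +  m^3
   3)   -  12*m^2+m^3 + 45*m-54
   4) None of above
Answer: 3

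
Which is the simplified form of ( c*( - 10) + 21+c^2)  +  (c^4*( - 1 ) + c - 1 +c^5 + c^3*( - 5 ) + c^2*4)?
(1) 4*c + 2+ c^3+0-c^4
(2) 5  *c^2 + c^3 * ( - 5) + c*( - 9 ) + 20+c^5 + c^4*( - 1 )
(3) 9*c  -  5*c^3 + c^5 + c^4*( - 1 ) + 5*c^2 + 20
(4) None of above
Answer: 2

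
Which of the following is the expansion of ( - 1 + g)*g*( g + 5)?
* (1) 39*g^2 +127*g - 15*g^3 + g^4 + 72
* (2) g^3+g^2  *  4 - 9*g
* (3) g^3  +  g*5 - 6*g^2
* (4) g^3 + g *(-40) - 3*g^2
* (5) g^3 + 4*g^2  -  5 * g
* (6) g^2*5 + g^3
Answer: 5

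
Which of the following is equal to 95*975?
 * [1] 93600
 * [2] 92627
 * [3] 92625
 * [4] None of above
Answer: 3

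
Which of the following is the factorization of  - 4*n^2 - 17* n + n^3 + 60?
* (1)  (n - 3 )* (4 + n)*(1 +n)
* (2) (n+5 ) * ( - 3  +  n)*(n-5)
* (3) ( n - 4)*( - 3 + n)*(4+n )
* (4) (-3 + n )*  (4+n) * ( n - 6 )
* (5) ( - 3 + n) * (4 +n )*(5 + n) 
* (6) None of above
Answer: 6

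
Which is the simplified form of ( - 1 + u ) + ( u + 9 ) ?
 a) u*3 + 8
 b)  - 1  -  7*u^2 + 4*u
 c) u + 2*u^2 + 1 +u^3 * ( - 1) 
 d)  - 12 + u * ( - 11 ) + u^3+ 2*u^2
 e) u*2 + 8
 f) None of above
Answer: e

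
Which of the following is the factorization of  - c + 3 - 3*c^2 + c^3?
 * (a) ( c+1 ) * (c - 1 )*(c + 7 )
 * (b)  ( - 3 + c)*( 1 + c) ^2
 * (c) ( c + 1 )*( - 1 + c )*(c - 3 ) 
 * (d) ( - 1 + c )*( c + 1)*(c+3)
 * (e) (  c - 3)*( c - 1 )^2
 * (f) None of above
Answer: c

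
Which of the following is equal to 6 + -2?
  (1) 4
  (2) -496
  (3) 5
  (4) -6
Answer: 1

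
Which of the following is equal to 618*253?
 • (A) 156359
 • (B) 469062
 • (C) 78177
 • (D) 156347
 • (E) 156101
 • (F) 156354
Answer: F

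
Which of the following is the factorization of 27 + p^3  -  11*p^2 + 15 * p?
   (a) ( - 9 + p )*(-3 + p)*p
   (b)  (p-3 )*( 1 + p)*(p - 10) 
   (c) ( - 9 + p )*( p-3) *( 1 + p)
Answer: c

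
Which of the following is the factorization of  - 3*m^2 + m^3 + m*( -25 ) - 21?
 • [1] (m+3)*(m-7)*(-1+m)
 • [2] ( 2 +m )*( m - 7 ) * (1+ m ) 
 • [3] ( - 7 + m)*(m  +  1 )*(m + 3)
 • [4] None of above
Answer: 3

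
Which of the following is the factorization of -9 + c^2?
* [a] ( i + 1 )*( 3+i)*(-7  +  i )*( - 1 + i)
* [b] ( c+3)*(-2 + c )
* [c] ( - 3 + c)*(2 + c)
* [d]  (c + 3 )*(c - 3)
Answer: d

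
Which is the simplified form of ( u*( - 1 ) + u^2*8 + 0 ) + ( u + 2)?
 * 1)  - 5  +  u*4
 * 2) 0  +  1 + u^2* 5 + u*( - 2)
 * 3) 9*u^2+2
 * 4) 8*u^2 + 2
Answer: 4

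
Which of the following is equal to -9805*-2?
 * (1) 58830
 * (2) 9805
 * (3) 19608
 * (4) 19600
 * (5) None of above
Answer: 5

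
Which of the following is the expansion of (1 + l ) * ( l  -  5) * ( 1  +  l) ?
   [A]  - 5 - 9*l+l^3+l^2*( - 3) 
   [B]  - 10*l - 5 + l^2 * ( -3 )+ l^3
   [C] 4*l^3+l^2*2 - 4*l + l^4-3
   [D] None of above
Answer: A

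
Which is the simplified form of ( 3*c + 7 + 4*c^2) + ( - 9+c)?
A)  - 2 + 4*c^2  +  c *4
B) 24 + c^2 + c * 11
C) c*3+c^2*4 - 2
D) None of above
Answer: A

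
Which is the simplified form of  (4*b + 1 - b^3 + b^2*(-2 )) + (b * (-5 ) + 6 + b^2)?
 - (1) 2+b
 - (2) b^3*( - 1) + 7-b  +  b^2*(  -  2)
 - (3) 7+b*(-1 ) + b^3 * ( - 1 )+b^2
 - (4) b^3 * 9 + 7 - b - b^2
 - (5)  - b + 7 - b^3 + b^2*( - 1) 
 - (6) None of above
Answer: 5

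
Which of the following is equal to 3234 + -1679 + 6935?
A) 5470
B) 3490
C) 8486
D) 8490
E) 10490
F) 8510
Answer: D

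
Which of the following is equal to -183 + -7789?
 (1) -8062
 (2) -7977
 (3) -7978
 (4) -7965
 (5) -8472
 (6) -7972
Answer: 6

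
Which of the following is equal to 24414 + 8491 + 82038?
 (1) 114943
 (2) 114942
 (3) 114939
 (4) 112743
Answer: 1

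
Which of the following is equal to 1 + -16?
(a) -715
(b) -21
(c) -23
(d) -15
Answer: d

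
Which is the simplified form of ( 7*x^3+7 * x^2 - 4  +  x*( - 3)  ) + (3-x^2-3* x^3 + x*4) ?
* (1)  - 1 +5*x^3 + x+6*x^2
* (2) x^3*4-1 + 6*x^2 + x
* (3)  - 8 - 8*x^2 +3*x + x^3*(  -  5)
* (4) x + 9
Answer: 2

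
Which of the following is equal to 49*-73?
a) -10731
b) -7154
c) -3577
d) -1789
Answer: c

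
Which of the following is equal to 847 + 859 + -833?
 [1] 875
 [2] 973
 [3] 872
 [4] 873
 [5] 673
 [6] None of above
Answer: 4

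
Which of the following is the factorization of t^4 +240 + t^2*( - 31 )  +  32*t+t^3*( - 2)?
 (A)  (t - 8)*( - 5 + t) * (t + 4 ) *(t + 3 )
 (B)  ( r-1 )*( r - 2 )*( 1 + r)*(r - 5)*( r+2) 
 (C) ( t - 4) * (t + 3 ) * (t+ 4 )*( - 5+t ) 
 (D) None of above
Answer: C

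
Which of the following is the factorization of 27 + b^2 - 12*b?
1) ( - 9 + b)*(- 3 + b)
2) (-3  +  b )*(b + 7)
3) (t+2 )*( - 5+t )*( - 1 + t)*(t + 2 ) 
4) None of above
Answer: 1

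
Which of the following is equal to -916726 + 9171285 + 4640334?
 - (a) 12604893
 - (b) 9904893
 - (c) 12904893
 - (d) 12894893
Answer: d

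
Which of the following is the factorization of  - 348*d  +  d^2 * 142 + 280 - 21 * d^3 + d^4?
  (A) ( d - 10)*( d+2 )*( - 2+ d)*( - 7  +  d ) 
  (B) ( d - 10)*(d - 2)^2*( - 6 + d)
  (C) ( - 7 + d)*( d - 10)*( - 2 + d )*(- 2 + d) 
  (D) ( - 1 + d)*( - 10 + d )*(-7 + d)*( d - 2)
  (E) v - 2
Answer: C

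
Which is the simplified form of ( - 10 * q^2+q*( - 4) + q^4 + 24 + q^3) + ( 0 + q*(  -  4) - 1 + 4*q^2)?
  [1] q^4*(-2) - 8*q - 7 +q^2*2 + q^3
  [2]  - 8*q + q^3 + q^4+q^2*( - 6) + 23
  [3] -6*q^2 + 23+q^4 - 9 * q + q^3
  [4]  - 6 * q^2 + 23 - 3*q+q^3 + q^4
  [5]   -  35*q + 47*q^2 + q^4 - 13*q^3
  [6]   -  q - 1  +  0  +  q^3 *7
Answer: 2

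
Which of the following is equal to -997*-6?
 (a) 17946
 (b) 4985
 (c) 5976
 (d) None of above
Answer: d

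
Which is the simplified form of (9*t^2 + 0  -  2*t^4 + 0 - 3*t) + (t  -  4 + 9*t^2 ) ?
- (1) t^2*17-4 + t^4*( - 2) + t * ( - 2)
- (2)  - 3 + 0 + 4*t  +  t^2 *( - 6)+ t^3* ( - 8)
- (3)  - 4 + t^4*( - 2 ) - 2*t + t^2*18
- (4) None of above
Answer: 3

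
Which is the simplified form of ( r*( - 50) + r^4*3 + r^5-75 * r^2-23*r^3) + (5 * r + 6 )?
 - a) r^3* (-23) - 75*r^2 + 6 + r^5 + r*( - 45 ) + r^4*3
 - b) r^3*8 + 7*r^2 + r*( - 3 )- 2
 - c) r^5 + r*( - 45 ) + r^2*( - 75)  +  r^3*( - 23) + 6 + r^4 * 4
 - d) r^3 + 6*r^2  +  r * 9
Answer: a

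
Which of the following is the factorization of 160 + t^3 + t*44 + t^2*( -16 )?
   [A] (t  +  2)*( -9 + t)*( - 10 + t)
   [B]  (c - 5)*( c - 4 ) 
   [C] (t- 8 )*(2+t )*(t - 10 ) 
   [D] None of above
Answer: C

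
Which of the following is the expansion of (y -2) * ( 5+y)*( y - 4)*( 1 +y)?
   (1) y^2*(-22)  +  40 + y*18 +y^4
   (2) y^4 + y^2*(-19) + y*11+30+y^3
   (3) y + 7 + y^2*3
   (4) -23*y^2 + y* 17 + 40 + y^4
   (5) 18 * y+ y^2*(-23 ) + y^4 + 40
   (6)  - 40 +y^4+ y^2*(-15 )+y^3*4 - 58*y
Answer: 5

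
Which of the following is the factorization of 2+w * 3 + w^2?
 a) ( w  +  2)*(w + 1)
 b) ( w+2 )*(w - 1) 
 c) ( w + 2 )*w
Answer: a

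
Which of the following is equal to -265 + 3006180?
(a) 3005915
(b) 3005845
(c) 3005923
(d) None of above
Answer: a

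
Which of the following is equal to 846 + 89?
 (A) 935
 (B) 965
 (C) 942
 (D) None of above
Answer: A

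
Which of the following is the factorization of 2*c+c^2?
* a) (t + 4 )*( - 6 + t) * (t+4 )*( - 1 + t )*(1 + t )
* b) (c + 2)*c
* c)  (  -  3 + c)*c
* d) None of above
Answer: b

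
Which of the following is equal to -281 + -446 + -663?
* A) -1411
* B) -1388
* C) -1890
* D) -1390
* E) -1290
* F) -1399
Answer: D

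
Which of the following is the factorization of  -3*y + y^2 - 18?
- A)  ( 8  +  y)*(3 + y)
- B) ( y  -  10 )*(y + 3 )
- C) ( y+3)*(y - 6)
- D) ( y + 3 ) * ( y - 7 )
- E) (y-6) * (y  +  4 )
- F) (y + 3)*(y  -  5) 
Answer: C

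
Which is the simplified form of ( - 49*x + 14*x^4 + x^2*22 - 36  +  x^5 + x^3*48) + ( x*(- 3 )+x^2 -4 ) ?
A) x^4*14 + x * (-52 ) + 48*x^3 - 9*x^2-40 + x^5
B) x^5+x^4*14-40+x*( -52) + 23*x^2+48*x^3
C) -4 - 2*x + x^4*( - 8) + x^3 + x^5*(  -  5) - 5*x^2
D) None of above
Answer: B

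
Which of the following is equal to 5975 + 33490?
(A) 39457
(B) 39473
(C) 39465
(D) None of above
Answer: C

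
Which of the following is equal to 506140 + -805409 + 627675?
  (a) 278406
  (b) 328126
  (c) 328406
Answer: c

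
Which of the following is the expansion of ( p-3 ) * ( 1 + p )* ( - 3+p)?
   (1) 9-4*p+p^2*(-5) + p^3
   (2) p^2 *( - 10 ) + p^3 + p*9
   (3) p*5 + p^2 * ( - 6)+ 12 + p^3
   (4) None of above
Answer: 4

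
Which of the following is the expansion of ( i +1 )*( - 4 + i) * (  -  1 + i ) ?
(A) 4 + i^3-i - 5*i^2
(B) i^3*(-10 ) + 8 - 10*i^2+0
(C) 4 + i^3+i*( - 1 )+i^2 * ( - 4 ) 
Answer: C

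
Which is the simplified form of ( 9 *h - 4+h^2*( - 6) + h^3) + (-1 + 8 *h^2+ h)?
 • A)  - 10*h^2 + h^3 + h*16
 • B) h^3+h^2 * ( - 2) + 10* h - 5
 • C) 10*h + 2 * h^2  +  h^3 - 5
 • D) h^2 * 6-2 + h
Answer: C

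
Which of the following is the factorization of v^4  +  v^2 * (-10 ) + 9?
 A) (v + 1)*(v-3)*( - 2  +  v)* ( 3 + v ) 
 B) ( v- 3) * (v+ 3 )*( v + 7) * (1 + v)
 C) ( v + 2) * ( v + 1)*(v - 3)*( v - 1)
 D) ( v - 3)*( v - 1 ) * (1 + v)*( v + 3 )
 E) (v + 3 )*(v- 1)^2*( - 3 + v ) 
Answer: D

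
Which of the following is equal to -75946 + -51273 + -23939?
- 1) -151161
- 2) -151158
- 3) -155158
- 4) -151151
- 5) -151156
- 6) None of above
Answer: 2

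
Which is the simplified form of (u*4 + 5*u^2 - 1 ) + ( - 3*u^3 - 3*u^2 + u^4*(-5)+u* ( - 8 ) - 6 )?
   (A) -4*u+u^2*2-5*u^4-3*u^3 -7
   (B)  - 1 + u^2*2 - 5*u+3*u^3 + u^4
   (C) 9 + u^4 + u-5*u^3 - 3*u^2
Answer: A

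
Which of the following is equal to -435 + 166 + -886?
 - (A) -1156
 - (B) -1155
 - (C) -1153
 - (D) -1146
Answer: B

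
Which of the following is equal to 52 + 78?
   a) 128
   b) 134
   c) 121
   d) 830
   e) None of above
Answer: e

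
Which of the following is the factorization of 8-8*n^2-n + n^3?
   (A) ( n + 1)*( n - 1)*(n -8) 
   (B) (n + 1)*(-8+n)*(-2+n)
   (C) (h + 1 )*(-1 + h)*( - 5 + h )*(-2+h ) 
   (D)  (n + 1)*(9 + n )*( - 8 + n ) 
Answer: A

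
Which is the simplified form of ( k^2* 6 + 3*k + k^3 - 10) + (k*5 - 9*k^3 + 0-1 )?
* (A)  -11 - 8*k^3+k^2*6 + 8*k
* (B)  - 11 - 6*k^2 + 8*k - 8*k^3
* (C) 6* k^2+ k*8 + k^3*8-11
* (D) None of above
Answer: A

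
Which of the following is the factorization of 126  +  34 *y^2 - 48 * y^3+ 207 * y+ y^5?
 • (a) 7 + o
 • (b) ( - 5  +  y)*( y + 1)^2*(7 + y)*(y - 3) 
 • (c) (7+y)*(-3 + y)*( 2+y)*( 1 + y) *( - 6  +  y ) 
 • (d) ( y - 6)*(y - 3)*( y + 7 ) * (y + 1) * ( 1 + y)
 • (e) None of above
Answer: d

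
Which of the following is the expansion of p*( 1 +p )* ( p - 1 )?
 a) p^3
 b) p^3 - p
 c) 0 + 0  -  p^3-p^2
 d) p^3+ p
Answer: b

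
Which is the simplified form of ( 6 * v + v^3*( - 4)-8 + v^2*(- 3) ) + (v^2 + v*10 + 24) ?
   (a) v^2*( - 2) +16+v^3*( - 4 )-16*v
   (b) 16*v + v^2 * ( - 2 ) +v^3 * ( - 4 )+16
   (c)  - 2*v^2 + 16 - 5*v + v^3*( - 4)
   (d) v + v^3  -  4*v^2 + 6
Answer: b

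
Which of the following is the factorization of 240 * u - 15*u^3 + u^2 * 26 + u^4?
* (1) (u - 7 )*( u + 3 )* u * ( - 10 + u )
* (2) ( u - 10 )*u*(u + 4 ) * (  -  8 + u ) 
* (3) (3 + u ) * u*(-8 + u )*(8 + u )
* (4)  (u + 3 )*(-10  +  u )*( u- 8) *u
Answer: 4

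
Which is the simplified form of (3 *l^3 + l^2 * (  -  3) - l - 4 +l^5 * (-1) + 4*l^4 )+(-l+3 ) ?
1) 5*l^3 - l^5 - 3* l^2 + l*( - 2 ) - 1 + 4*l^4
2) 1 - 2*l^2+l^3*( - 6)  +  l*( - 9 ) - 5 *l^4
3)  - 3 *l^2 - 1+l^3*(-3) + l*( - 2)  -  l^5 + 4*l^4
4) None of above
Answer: 4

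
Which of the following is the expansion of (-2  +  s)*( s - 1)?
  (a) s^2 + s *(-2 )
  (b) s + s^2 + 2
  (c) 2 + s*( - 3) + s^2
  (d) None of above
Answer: c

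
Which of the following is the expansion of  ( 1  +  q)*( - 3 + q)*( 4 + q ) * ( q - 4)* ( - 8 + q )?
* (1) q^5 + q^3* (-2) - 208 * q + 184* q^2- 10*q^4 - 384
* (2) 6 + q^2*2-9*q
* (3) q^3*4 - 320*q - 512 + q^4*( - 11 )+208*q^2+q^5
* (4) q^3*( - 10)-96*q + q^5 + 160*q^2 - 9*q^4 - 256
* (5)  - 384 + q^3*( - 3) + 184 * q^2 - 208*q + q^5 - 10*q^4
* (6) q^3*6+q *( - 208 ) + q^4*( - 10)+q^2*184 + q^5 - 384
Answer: 5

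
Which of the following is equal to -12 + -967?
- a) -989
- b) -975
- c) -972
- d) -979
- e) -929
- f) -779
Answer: d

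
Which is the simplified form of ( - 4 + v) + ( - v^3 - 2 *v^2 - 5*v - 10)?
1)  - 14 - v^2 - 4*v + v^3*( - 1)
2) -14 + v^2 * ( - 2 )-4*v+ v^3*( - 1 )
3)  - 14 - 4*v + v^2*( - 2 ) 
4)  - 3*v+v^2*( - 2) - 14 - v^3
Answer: 2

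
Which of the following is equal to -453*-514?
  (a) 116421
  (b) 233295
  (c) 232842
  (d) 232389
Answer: c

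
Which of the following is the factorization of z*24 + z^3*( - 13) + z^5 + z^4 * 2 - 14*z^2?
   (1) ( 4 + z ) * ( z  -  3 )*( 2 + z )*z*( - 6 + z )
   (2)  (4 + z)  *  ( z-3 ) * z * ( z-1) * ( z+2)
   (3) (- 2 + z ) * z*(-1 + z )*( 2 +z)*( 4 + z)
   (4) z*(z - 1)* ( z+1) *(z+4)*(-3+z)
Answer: 2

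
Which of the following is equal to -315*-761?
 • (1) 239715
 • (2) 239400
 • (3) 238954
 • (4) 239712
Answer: 1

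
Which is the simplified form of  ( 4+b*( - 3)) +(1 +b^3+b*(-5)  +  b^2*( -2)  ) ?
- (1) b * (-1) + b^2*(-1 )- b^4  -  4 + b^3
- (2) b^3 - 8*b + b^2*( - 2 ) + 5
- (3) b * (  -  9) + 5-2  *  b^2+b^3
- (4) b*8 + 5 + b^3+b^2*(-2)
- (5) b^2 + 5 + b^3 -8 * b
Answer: 2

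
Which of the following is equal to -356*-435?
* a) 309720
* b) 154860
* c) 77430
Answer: b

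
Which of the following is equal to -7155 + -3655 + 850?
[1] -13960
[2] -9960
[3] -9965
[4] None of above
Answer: 2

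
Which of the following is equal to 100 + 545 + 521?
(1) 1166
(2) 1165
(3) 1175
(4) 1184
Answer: 1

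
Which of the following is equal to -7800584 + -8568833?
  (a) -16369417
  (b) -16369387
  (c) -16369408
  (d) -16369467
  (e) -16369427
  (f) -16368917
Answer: a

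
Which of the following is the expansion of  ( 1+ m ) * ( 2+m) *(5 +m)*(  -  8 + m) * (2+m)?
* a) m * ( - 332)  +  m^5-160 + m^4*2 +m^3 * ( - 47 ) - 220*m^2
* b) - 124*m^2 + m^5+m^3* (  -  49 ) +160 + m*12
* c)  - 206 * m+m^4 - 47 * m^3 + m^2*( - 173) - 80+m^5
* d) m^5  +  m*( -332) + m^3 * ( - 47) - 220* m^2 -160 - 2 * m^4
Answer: a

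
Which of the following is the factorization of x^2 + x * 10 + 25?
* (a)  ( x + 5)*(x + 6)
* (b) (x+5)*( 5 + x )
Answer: b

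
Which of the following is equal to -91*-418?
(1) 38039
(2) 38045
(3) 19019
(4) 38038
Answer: 4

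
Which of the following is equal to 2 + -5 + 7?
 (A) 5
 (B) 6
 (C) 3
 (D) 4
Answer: D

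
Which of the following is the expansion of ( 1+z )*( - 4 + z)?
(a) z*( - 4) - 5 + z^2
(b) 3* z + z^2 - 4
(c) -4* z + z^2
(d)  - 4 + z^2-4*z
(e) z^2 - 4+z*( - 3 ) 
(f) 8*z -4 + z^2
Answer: e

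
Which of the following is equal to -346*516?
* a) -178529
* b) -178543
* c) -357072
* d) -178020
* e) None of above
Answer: e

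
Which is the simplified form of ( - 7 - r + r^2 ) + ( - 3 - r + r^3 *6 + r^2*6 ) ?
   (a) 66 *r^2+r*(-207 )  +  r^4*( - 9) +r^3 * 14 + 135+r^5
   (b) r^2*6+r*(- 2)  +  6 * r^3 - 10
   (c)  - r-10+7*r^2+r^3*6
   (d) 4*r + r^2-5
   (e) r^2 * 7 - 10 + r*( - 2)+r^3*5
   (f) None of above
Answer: f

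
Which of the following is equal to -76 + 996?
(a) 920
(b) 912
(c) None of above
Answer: a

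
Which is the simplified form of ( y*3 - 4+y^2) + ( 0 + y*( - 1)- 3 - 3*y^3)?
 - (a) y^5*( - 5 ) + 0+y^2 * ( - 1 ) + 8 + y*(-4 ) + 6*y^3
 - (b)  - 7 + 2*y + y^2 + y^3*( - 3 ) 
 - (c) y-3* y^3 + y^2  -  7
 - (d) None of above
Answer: b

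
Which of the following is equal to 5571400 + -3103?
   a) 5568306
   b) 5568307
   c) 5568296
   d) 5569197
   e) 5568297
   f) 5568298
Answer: e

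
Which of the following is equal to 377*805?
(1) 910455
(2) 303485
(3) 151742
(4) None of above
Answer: 2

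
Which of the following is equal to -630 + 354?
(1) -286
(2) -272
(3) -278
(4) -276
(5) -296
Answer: 4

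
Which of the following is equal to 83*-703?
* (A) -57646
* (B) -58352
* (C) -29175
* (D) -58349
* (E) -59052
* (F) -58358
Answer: D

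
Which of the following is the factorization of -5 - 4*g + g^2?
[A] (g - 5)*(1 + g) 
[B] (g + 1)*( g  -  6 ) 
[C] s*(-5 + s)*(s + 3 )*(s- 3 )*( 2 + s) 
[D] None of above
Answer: A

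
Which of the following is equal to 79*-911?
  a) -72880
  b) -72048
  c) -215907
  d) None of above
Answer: d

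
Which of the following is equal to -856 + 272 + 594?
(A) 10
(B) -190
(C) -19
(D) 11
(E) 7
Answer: A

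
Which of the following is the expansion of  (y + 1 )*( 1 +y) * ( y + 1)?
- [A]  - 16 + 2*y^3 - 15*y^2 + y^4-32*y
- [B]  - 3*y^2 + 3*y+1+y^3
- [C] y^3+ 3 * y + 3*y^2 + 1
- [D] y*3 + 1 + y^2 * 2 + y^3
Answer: C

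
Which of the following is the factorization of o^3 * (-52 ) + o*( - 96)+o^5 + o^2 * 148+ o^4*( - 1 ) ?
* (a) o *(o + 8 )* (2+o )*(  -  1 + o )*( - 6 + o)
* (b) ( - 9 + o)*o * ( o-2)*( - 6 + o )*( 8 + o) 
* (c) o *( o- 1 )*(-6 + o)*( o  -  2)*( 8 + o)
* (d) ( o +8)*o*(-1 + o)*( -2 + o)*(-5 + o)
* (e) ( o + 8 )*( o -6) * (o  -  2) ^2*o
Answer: c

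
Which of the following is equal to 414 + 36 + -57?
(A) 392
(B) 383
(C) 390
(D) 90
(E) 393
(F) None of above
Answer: E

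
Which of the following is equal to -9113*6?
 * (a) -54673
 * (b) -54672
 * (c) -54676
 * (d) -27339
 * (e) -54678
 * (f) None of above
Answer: e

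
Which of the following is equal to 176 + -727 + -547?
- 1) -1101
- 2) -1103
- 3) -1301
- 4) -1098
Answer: 4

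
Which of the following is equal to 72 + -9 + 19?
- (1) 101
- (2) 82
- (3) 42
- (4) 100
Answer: 2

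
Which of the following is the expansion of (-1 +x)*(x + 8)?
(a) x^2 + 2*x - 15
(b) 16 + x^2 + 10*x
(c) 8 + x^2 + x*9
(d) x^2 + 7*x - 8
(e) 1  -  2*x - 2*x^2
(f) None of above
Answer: d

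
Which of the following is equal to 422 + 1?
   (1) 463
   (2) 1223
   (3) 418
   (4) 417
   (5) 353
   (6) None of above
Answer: 6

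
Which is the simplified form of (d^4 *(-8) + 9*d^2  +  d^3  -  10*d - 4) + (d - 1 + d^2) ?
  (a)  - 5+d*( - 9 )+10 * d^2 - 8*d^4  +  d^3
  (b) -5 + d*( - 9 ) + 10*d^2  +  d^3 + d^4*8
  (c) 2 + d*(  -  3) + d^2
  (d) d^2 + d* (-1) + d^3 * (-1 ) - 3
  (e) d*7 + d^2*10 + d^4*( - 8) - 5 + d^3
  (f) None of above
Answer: a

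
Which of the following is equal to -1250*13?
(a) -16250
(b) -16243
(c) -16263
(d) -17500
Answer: a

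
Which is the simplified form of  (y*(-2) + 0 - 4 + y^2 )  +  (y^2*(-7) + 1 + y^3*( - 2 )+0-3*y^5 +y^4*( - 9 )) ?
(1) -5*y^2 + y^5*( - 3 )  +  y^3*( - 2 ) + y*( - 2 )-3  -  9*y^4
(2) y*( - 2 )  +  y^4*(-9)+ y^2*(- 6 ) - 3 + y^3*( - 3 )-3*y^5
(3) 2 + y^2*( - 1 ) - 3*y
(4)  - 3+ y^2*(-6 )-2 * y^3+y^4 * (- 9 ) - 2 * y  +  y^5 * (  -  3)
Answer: 4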